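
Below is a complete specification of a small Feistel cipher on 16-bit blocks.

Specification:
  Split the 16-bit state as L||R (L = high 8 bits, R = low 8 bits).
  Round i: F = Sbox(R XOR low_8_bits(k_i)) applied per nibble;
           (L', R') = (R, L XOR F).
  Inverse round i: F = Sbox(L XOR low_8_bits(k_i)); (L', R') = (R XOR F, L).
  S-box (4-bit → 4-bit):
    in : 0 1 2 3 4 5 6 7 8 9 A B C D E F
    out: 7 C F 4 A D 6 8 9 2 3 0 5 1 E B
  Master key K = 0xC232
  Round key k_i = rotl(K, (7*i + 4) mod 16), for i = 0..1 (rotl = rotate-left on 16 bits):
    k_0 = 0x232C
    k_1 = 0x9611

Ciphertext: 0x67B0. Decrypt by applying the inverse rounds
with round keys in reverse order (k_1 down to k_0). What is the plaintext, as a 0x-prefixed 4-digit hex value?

0xA436

s_0 = ciphertext = 0x67B0
s_1 = InvRound(s_0, k_1) = 0x3667
s_2 = InvRound(s_1, k_0) = 0xA436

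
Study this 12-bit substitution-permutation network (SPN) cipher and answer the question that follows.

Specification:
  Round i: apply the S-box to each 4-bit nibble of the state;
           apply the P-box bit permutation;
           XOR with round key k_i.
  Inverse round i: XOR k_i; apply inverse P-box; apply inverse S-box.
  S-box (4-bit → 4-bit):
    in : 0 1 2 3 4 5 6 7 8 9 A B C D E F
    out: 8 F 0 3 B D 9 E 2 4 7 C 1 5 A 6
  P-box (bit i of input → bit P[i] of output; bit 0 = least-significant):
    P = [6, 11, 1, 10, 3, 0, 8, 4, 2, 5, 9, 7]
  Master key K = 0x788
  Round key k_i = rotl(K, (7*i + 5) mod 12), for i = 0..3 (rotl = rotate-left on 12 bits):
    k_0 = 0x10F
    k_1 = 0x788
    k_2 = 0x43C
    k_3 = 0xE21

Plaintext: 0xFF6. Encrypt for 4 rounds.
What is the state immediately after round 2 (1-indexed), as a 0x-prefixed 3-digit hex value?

0xB14

s_0 = plaintext = 0xFF6
s_1 = Round(s_0, k_0) = 0x66E
s_2 = Round(s_1, k_1) = 0xB14
s_3 = Round(s_2, k_2) = 0xBE5
s_4 = Round(s_3, k_3) = 0x8F2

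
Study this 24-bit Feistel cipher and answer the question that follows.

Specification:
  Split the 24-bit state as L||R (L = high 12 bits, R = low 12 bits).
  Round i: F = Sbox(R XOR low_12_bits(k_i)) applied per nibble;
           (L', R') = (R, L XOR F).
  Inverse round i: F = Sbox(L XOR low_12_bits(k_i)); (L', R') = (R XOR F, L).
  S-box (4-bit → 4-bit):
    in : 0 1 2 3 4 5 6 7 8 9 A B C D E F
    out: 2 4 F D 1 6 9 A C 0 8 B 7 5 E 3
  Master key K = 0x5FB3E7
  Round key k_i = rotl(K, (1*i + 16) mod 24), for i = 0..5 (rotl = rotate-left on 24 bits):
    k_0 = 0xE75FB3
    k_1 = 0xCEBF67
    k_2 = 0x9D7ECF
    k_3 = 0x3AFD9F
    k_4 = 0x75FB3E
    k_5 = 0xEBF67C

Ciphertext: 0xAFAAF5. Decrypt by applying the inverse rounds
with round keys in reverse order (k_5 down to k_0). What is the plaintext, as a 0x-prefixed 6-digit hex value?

s_0 = ciphertext = 0xAFAAF5
s_1 = InvRound(s_0, k_5) = 0xD3CAFA
s_2 = InvRound(s_1, k_4) = 0x3D5D3C
s_3 = InvRound(s_2, k_3) = 0x3243D5
s_4 = InvRound(s_3, k_2) = 0x63E324
s_5 = InvRound(s_4, k_1) = 0x34463E
s_6 = InvRound(s_5, k_0) = 0x104344

0x104344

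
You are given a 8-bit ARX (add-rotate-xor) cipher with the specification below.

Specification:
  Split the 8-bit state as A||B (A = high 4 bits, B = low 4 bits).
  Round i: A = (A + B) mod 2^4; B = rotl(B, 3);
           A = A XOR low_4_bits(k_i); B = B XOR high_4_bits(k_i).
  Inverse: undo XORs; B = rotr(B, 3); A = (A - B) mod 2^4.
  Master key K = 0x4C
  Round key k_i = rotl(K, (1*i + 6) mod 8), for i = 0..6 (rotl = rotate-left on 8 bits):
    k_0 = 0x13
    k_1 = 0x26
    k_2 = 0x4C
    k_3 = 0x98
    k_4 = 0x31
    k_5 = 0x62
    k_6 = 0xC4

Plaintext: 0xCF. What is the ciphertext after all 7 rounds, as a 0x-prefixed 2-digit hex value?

0x2E

s_0 = plaintext = 0xCF
s_1 = Round(s_0, k_0) = 0x8E
s_2 = Round(s_1, k_1) = 0x05
s_3 = Round(s_2, k_2) = 0x9E
s_4 = Round(s_3, k_3) = 0xFE
s_5 = Round(s_4, k_4) = 0xC4
s_6 = Round(s_5, k_5) = 0x24
s_7 = Round(s_6, k_6) = 0x2E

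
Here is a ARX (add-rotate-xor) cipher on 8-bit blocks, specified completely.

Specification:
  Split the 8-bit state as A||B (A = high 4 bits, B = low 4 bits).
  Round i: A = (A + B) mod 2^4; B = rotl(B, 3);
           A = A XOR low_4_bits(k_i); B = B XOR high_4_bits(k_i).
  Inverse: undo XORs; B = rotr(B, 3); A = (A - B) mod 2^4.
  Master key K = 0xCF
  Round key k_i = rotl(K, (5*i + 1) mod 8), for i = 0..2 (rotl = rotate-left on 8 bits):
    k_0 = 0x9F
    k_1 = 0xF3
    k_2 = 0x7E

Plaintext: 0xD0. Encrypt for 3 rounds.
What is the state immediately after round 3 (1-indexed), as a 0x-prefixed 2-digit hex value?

s_0 = plaintext = 0xD0
s_1 = Round(s_0, k_0) = 0x29
s_2 = Round(s_1, k_1) = 0x83
s_3 = Round(s_2, k_2) = 0x5E

0x5E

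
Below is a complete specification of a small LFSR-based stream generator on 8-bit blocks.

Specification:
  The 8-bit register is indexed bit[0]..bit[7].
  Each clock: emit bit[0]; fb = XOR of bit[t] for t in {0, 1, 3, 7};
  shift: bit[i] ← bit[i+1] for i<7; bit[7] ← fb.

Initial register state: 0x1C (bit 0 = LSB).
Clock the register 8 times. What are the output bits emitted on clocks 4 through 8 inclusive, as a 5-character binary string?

11000

reg_0 = 0x1C
clock 1: out=0, reg = 0x8E
clock 2: out=0, reg = 0xC7
clock 3: out=1, reg = 0xE3
clock 4: out=1, reg = 0xF1
clock 5: out=1, reg = 0x78
clock 6: out=0, reg = 0xBC
clock 7: out=0, reg = 0x5E
clock 8: out=0, reg = 0x2F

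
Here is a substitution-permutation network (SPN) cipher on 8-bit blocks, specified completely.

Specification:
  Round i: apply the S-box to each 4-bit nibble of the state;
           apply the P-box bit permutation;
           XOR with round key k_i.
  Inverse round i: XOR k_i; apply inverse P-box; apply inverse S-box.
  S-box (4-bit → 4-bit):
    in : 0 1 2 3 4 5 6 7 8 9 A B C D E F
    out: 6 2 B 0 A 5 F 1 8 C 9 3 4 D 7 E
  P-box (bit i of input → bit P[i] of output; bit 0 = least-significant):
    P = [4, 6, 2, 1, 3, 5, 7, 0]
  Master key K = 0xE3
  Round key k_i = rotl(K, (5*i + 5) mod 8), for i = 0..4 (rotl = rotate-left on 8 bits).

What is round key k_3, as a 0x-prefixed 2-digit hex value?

K = 0xE3
k_0 = rotl(K, (5*0+5) mod 8) = rotl(K, 5) = 0x7C
k_1 = rotl(K, (5*1+5) mod 8) = rotl(K, 2) = 0x8F
k_2 = rotl(K, (5*2+5) mod 8) = rotl(K, 7) = 0xF1
k_3 = rotl(K, (5*3+5) mod 8) = rotl(K, 4) = 0x3E

0x3E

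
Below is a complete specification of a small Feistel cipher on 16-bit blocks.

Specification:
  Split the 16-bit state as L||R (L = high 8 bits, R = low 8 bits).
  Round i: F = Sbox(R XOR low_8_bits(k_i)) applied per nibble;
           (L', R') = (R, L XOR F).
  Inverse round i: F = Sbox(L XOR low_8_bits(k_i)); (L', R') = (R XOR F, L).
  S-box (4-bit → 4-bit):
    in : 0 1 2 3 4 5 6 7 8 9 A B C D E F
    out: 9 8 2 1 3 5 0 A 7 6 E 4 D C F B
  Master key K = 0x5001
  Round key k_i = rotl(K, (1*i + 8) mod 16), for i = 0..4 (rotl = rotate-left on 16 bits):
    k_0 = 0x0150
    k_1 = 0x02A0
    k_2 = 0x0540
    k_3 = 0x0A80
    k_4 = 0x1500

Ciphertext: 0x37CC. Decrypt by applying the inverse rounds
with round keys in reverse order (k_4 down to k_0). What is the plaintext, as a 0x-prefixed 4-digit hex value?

0xF23A

s_0 = ciphertext = 0x37CC
s_1 = InvRound(s_0, k_4) = 0xD637
s_2 = InvRound(s_1, k_3) = 0x67D6
s_3 = InvRound(s_2, k_2) = 0xFC67
s_4 = InvRound(s_3, k_1) = 0x3AFC
s_5 = InvRound(s_4, k_0) = 0xF23A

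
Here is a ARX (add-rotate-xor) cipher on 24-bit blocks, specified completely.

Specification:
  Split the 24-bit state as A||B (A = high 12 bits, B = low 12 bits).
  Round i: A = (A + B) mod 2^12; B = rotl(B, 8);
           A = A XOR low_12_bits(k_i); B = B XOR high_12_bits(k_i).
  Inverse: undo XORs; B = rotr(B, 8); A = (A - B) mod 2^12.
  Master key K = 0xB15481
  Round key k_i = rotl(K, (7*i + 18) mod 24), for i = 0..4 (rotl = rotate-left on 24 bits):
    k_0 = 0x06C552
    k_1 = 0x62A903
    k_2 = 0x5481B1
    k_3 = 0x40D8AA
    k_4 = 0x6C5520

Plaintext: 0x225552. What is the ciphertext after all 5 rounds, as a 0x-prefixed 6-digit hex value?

s_0 = plaintext = 0x225552
s_1 = Round(s_0, k_0) = 0x225239
s_2 = Round(s_1, k_1) = 0xD5DF09
s_3 = Round(s_2, k_2) = 0xDD7CB8
s_4 = Round(s_3, k_3) = 0x225CC6
s_5 = Round(s_4, k_4) = 0xBCB009

0xBCB009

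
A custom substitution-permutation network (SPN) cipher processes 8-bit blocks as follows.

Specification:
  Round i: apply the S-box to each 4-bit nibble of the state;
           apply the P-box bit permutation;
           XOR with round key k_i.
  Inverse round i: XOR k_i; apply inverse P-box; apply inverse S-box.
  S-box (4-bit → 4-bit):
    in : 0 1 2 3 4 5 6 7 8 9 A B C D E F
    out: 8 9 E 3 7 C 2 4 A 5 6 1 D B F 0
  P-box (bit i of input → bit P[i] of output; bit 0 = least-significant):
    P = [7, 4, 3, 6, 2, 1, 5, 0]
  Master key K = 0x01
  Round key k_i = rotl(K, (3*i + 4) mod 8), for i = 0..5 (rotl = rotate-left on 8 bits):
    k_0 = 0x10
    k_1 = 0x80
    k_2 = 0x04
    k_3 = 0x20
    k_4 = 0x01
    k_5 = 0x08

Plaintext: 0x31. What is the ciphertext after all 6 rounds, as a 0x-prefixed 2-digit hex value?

s_0 = plaintext = 0x31
s_1 = Round(s_0, k_0) = 0xD6
s_2 = Round(s_1, k_1) = 0x97
s_3 = Round(s_2, k_2) = 0x28
s_4 = Round(s_3, k_3) = 0x53
s_5 = Round(s_4, k_4) = 0xB0
s_6 = Round(s_5, k_5) = 0x4C

0x4C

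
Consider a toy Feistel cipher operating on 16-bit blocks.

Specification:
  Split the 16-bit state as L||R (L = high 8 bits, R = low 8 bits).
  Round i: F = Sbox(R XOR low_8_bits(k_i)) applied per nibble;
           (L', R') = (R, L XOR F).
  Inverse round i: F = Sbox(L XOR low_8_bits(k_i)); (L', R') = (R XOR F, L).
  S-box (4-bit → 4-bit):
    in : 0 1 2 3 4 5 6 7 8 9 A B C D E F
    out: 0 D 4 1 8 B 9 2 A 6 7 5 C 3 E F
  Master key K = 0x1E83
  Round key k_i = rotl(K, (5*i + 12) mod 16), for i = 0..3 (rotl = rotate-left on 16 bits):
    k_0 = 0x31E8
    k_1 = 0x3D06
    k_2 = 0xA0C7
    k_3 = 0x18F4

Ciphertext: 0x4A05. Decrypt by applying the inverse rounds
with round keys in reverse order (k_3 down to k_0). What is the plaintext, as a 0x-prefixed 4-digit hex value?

0xD71B

s_0 = ciphertext = 0x4A05
s_1 = InvRound(s_0, k_3) = 0x5B4A
s_2 = InvRound(s_1, k_2) = 0x265B
s_3 = InvRound(s_2, k_1) = 0x1B26
s_4 = InvRound(s_3, k_0) = 0xD71B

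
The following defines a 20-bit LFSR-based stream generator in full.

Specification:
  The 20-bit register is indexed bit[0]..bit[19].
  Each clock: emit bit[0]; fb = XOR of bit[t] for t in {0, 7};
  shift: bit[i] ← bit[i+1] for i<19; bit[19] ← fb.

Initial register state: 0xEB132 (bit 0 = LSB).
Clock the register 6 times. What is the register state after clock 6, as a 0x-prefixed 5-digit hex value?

0x43AC4

reg_0 = 0xEB132
clock 1: out=0, reg = 0x75899
clock 2: out=1, reg = 0x3AC4C
clock 3: out=0, reg = 0x1D626
clock 4: out=0, reg = 0x0EB13
clock 5: out=1, reg = 0x87589
clock 6: out=1, reg = 0x43AC4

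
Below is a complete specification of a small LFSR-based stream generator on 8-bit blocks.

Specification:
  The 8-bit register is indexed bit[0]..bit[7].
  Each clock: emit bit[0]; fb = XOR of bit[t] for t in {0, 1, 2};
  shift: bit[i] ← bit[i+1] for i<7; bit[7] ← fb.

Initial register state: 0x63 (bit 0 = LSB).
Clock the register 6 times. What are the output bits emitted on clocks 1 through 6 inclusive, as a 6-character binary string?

110001

reg_0 = 0x63
clock 1: out=1, reg = 0x31
clock 2: out=1, reg = 0x98
clock 3: out=0, reg = 0x4C
clock 4: out=0, reg = 0xA6
clock 5: out=0, reg = 0x53
clock 6: out=1, reg = 0x29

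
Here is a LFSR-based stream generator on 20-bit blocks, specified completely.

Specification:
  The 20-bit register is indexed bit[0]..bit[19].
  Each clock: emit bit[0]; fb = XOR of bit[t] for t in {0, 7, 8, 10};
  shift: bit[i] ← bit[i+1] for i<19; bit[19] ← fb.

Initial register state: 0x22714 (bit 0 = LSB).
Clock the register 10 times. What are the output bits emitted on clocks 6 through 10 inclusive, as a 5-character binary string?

00011

reg_0 = 0x22714
clock 1: out=0, reg = 0x1138A
clock 2: out=0, reg = 0x089C5
clock 3: out=1, reg = 0x844E2
clock 4: out=0, reg = 0x42271
clock 5: out=1, reg = 0xA1138
clock 6: out=0, reg = 0xD089C
clock 7: out=0, reg = 0xE844E
clock 8: out=0, reg = 0xF4227
clock 9: out=1, reg = 0xFA113
clock 10: out=1, reg = 0x7D089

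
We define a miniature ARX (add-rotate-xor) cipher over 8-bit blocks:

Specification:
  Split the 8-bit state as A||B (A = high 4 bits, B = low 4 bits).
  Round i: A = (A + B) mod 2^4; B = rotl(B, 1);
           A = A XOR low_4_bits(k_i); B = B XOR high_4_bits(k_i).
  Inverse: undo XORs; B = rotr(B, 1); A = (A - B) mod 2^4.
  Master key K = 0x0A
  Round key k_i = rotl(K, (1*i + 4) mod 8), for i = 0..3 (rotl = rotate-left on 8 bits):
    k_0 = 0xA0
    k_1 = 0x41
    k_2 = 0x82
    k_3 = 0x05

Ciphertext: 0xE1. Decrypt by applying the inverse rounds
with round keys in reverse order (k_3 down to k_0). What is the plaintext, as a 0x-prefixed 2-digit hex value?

s_0 = ciphertext = 0xE1
s_1 = InvRound(s_0, k_3) = 0x38
s_2 = InvRound(s_1, k_2) = 0x10
s_3 = InvRound(s_2, k_1) = 0xE2
s_4 = InvRound(s_3, k_0) = 0xA4

0xA4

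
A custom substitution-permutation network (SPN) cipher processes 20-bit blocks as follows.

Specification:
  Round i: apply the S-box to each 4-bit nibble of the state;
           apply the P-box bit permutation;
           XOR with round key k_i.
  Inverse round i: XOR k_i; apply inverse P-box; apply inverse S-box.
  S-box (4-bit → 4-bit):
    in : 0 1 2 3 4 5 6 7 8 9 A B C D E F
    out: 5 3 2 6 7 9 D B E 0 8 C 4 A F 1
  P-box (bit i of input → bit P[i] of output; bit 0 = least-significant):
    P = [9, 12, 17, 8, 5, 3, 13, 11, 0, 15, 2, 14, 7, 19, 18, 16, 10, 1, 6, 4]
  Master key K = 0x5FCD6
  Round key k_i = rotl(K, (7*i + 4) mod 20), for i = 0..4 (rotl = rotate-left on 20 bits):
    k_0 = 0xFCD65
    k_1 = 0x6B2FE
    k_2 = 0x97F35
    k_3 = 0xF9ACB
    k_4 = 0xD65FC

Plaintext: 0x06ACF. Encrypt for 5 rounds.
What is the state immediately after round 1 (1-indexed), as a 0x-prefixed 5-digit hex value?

s_0 = plaintext = 0x06ACF
s_1 = Round(s_0, k_0) = 0xAABA5
s_2 = Round(s_1, k_1) = 0x7F9EA
s_3 = Round(s_2, k_2) = 0x9528F
s_4 = Round(s_3, k_3) = 0xE3043
s_5 = Round(s_4, k_4) = 0x35183

0xAABA5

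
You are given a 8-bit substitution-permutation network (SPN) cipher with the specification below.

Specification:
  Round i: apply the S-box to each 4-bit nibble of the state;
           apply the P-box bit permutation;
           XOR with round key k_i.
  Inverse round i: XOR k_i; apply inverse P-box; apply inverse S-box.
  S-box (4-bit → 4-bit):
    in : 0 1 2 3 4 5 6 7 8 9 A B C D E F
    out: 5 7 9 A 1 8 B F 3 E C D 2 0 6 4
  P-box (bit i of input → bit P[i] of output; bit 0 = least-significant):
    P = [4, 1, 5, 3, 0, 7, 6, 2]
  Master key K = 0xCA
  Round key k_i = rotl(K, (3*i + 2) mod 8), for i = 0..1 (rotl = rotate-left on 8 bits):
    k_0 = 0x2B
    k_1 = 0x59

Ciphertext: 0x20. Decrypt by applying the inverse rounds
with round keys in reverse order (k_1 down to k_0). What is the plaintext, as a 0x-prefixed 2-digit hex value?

0xDF

s_0 = ciphertext = 0x20
s_1 = InvRound(s_0, k_1) = 0x0B
s_2 = InvRound(s_1, k_0) = 0xDF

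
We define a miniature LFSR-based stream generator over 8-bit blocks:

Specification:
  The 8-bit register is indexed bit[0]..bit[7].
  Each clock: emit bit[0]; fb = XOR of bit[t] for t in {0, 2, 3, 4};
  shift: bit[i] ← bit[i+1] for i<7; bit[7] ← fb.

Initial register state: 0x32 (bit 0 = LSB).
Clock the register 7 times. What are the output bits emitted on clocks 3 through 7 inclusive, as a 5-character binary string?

00110

reg_0 = 0x32
clock 1: out=0, reg = 0x99
clock 2: out=1, reg = 0xCC
clock 3: out=0, reg = 0x66
clock 4: out=0, reg = 0xB3
clock 5: out=1, reg = 0x59
clock 6: out=1, reg = 0xAC
clock 7: out=0, reg = 0x56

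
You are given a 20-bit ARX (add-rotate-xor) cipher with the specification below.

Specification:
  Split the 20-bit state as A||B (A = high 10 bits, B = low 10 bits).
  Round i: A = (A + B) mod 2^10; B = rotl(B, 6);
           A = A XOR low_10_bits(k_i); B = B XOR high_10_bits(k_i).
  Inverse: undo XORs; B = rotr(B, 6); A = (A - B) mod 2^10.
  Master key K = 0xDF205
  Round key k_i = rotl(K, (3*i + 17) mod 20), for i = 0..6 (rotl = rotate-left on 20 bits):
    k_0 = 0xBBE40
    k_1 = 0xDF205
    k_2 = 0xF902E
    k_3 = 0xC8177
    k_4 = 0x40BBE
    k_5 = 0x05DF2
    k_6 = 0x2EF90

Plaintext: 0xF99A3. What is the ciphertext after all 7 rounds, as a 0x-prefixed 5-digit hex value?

s_0 = plaintext = 0xF99A3
s_1 = Round(s_0, k_0) = 0xF2635
s_2 = Round(s_1, k_1) = 0xFEE1F
s_3 = Round(s_2, k_2) = 0x8D005
s_4 = Round(s_3, k_3) = 0xD3A60
s_5 = Round(s_4, k_4) = 0x84124
s_6 = Round(s_5, k_5) = 0xB1905
s_7 = Round(s_6, k_6) = 0x16DEB

0x16DEB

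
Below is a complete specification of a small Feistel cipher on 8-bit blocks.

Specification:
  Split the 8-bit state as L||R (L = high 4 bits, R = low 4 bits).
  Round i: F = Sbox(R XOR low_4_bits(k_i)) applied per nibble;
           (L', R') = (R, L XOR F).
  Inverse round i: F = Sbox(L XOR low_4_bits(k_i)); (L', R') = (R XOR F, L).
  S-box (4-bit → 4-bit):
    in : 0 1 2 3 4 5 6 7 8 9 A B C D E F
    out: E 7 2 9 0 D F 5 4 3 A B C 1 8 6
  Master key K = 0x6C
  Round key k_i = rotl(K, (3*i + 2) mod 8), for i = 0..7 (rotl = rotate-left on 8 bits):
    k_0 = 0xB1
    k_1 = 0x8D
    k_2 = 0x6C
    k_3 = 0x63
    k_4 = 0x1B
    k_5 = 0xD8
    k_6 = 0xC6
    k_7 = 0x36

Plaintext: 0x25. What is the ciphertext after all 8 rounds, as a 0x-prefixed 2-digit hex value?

s_0 = plaintext = 0x25
s_1 = Round(s_0, k_0) = 0x52
s_2 = Round(s_1, k_1) = 0x23
s_3 = Round(s_2, k_2) = 0x34
s_4 = Round(s_3, k_3) = 0x46
s_5 = Round(s_4, k_4) = 0x65
s_6 = Round(s_5, k_5) = 0x57
s_7 = Round(s_6, k_6) = 0x72
s_8 = Round(s_7, k_7) = 0x27

0x27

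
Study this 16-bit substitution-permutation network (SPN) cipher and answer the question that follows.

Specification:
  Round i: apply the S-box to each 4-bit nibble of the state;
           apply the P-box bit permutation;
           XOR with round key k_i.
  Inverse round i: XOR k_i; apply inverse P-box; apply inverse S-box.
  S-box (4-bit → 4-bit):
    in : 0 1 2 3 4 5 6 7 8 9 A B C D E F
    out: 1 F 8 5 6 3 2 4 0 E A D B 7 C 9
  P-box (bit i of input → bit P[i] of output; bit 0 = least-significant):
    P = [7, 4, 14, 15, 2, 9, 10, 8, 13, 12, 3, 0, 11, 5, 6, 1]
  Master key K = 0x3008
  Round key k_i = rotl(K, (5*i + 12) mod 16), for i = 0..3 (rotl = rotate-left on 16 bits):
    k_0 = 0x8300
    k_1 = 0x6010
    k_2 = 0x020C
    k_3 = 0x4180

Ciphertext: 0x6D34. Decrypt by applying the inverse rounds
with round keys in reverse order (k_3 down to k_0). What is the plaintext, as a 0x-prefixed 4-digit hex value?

s_0 = ciphertext = 0x6D34
s_1 = InvRound(s_0, k_3) = 0x5035
s_2 = InvRound(s_1, k_2) = 0x6964
s_3 = InvRound(s_2, k_1) = 0xD8F6
s_4 = InvRound(s_3, k_0) = 0x16CD

0x16CD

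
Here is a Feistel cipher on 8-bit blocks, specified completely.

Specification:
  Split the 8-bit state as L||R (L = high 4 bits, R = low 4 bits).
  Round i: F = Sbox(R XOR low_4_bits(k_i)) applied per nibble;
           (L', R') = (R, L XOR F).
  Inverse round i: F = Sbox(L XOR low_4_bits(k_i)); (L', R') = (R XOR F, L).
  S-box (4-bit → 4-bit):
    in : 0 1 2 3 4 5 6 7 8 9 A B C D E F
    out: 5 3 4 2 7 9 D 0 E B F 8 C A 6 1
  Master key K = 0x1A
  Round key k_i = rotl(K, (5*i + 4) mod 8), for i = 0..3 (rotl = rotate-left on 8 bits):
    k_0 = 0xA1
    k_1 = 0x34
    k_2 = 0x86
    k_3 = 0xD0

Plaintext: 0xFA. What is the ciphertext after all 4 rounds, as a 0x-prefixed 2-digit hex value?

s_0 = plaintext = 0xFA
s_1 = Round(s_0, k_0) = 0xA7
s_2 = Round(s_1, k_1) = 0x78
s_3 = Round(s_2, k_2) = 0x81
s_4 = Round(s_3, k_3) = 0x1B

0x1B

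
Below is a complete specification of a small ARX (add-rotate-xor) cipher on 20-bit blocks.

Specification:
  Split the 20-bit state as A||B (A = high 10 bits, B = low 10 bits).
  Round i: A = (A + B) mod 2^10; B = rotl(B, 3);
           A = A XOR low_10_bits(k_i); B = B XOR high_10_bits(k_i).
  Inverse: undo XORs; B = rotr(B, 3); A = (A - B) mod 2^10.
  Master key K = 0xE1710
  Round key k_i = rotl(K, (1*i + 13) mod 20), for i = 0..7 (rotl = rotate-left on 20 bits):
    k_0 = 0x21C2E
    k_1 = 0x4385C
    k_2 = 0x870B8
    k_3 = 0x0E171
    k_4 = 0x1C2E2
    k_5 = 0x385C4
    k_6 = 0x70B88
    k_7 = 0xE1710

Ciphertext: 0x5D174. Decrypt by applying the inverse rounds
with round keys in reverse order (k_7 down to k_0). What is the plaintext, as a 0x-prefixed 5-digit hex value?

s_0 = ciphertext = 0x5D174
s_1 = InvRound(s_0, k_7) = 0x618DE
s_2 = InvRound(s_1, k_6) = 0xFAE23
s_3 = InvRound(s_2, k_5) = 0x35D58
s_4 = InvRound(s_3, k_4) = 0x84025
s_5 = InvRound(s_4, k_3) = 0x37A83
s_6 = InvRound(s_5, k_2) = 0x34F93
s_7 = InvRound(s_6, k_1) = 0x6F2D3
s_8 = InvRound(s_7, k_0) = 0xD224A

0xD224A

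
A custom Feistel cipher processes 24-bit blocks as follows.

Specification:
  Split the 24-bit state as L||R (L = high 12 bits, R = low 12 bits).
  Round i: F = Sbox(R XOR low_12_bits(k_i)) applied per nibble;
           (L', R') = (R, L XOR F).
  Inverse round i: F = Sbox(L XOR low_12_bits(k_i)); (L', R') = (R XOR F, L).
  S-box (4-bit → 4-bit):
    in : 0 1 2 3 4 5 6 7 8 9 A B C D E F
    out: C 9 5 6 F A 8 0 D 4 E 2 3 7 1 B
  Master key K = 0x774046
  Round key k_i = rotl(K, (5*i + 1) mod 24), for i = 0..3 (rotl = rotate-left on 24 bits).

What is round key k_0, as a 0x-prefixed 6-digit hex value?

K = 0x774046
k_0 = rotl(K, (5*0+1) mod 24) = rotl(K, 1) = 0xEE808C

0xEE808C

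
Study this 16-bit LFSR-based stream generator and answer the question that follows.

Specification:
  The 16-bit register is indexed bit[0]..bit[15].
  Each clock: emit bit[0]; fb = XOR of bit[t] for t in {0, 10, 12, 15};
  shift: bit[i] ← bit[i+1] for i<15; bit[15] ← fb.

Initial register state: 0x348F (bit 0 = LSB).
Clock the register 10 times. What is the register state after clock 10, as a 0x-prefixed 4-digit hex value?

0xDBCD

reg_0 = 0x348F
clock 1: out=1, reg = 0x9A47
clock 2: out=1, reg = 0xCD23
clock 3: out=1, reg = 0xE691
clock 4: out=1, reg = 0xF348
clock 5: out=0, reg = 0x79A4
clock 6: out=0, reg = 0xBCD2
clock 7: out=0, reg = 0xDE69
clock 8: out=1, reg = 0x6F34
clock 9: out=0, reg = 0xB79A
clock 10: out=0, reg = 0xDBCD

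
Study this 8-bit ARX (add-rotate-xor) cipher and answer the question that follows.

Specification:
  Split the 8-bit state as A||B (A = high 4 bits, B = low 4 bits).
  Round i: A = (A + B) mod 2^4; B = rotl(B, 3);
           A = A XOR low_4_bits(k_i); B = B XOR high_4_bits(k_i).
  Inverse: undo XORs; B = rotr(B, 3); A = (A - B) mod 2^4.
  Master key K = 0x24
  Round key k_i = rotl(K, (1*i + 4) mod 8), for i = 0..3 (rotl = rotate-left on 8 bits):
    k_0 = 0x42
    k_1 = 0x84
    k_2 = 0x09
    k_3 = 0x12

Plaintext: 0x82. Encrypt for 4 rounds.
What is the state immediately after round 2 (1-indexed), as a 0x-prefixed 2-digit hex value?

0x92

s_0 = plaintext = 0x82
s_1 = Round(s_0, k_0) = 0x85
s_2 = Round(s_1, k_1) = 0x92
s_3 = Round(s_2, k_2) = 0x21
s_4 = Round(s_3, k_3) = 0x19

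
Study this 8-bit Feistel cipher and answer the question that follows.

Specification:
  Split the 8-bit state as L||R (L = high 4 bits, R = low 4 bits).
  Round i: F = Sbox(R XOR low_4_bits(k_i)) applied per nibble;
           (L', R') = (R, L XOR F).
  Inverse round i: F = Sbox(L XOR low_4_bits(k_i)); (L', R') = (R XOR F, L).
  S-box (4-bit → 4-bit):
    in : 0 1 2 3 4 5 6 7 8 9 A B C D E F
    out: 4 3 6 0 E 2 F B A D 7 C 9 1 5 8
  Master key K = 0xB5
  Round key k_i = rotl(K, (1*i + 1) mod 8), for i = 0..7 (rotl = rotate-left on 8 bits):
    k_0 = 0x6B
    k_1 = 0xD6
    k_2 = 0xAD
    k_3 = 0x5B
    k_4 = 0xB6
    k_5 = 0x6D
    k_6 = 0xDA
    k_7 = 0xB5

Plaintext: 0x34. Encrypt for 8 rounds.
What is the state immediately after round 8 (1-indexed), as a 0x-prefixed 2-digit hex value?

s_0 = plaintext = 0x34
s_1 = Round(s_0, k_0) = 0x4B
s_2 = Round(s_1, k_1) = 0xB5
s_3 = Round(s_2, k_2) = 0x51
s_4 = Round(s_3, k_3) = 0x12
s_5 = Round(s_4, k_4) = 0x2F
s_6 = Round(s_5, k_5) = 0xF4
s_7 = Round(s_6, k_6) = 0x4A
s_8 = Round(s_7, k_7) = 0xAC

0xAC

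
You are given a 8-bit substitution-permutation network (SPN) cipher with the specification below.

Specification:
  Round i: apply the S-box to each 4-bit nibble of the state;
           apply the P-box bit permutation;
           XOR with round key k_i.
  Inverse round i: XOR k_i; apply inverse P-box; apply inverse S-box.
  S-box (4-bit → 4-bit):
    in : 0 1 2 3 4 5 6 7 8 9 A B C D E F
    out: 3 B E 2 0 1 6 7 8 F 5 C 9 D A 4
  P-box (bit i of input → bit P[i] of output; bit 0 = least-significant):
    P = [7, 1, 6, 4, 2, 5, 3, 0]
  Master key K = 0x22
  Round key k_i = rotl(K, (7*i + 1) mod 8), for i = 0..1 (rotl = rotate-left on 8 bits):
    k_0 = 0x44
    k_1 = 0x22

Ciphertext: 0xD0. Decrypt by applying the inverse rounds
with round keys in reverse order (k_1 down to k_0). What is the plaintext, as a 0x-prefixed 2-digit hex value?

s_0 = ciphertext = 0xD0
s_1 = InvRound(s_0, k_1) = 0x39
s_2 = InvRound(s_1, k_0) = 0x9B

0x9B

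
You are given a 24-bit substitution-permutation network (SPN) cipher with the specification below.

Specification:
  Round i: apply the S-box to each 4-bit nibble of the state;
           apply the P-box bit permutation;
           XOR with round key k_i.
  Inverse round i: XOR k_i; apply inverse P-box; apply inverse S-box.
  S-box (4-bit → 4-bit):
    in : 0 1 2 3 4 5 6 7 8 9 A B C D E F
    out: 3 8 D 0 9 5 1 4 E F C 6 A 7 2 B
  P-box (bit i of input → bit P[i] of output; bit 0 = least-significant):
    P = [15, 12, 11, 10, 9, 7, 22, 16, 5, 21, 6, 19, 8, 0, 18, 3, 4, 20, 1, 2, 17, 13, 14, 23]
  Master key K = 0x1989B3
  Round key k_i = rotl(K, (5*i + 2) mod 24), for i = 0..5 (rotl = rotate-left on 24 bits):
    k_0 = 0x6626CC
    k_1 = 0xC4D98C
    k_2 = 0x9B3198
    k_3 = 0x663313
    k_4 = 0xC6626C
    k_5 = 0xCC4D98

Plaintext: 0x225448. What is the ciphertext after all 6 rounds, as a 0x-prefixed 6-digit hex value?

0x803C43

s_0 = plaintext = 0x225448
s_1 = Round(s_0, k_0) = 0xE979FA
s_2 = Round(s_1, k_1) = 0xF9F77A
s_3 = Round(s_2, k_2) = 0x491CC7
s_4 = Round(s_3, k_3) = 0xDD3B8D
s_5 = Round(s_4, k_4) = 0xB59ABE
s_6 = Round(s_5, k_5) = 0x803C43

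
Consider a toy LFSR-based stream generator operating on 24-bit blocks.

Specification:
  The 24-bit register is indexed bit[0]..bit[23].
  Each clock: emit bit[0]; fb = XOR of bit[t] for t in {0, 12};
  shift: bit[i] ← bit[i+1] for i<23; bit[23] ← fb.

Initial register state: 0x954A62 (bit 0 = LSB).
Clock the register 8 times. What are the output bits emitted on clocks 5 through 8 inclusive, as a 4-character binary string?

0110

reg_0 = 0x954A62
clock 1: out=0, reg = 0x4AA531
clock 2: out=1, reg = 0xA55298
clock 3: out=0, reg = 0xD2A94C
clock 4: out=0, reg = 0x6954A6
clock 5: out=0, reg = 0xB4AA53
clock 6: out=1, reg = 0xDA5529
clock 7: out=1, reg = 0x6D2A94
clock 8: out=0, reg = 0x36954A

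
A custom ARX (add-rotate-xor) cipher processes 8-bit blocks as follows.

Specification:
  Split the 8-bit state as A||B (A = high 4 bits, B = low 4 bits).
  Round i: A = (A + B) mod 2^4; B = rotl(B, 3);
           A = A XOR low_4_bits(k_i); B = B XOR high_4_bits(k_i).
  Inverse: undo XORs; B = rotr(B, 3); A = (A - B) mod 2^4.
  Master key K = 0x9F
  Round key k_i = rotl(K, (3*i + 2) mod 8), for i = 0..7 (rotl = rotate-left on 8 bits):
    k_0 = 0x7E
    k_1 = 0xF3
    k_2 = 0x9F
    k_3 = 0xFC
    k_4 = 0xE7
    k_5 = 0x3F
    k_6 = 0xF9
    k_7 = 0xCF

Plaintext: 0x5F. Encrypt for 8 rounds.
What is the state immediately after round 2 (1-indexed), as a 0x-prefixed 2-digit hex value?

s_0 = plaintext = 0x5F
s_1 = Round(s_0, k_0) = 0xA8
s_2 = Round(s_1, k_1) = 0x1B
s_3 = Round(s_2, k_2) = 0x34
s_4 = Round(s_3, k_3) = 0xBD
s_5 = Round(s_4, k_4) = 0xF0
s_6 = Round(s_5, k_5) = 0x03
s_7 = Round(s_6, k_6) = 0xA6
s_8 = Round(s_7, k_7) = 0xFF

0x1B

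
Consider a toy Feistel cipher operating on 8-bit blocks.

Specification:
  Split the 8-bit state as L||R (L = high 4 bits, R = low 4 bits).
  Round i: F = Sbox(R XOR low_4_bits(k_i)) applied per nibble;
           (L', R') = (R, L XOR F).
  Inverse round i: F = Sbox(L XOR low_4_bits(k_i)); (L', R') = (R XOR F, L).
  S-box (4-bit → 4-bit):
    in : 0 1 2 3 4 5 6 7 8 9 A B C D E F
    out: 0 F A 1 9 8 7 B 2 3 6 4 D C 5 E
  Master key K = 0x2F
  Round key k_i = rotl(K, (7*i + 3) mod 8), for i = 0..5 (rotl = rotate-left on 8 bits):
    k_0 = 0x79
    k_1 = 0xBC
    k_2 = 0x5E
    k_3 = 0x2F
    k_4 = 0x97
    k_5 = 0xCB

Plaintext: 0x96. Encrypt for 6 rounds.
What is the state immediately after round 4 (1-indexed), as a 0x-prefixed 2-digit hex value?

s_0 = plaintext = 0x96
s_1 = Round(s_0, k_0) = 0x67
s_2 = Round(s_1, k_1) = 0x72
s_3 = Round(s_2, k_2) = 0x2A
s_4 = Round(s_3, k_3) = 0xAA
s_5 = Round(s_4, k_4) = 0xA6
s_6 = Round(s_5, k_5) = 0x66

0xAA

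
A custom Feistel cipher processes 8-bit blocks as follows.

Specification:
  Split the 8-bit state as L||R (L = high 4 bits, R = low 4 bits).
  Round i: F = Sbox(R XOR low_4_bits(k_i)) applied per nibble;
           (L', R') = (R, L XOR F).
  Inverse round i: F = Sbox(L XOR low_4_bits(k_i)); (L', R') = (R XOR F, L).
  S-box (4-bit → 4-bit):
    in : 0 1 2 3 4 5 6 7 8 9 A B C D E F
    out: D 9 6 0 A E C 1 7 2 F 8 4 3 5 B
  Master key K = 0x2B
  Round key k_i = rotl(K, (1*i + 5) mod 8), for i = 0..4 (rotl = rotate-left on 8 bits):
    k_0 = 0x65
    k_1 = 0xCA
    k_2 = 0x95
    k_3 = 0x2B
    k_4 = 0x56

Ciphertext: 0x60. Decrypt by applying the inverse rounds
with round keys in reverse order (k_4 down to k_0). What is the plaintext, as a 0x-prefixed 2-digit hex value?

s_0 = ciphertext = 0x60
s_1 = InvRound(s_0, k_4) = 0xD6
s_2 = InvRound(s_1, k_3) = 0xAD
s_3 = InvRound(s_2, k_2) = 0x6A
s_4 = InvRound(s_3, k_1) = 0xE6
s_5 = InvRound(s_4, k_0) = 0xEE

0xEE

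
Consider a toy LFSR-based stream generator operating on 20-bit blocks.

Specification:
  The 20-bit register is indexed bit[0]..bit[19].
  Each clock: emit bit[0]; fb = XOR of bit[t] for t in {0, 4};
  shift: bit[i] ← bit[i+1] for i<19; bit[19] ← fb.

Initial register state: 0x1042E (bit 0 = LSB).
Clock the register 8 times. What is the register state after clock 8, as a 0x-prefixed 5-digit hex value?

reg_0 = 0x1042E
clock 1: out=0, reg = 0x08217
clock 2: out=1, reg = 0x0410B
clock 3: out=1, reg = 0x82085
clock 4: out=1, reg = 0xC1042
clock 5: out=0, reg = 0x60821
clock 6: out=1, reg = 0xB0410
clock 7: out=0, reg = 0xD8208
clock 8: out=0, reg = 0x6C104

0x6C104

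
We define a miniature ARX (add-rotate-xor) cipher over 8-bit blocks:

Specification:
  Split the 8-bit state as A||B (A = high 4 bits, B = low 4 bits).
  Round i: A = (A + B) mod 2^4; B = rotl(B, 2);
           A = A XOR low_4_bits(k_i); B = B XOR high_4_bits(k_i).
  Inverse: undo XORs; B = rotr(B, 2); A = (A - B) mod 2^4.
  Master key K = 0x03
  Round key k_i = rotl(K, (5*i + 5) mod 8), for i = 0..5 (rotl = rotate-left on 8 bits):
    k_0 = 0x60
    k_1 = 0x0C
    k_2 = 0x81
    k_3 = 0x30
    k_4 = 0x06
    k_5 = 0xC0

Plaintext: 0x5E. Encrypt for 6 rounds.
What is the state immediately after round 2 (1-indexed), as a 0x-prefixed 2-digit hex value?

0xC7

s_0 = plaintext = 0x5E
s_1 = Round(s_0, k_0) = 0x3D
s_2 = Round(s_1, k_1) = 0xC7
s_3 = Round(s_2, k_2) = 0x25
s_4 = Round(s_3, k_3) = 0x76
s_5 = Round(s_4, k_4) = 0xB9
s_6 = Round(s_5, k_5) = 0x4A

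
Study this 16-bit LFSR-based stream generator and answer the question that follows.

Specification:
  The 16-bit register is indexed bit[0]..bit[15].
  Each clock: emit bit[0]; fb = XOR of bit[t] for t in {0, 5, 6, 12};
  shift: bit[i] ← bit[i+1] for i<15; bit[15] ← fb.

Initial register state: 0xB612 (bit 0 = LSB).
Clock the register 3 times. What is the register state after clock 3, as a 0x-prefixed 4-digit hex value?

0x36C2

reg_0 = 0xB612
clock 1: out=0, reg = 0xDB09
clock 2: out=1, reg = 0x6D84
clock 3: out=0, reg = 0x36C2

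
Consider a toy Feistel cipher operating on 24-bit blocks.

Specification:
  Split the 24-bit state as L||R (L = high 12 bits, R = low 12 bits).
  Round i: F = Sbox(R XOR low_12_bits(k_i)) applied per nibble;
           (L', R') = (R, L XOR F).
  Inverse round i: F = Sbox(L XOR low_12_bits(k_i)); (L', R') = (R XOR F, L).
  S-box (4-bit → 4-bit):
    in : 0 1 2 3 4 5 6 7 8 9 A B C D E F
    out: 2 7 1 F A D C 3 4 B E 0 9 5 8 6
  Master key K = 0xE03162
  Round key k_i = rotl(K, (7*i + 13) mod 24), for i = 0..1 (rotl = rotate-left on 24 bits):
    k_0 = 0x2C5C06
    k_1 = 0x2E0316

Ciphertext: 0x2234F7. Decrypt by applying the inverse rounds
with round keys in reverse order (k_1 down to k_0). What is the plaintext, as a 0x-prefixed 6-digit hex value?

s_0 = ciphertext = 0x2234F7
s_1 = InvRound(s_0, k_1) = 0x30A223
s_2 = InvRound(s_1, k_0) = 0x40A30A

0x40A30A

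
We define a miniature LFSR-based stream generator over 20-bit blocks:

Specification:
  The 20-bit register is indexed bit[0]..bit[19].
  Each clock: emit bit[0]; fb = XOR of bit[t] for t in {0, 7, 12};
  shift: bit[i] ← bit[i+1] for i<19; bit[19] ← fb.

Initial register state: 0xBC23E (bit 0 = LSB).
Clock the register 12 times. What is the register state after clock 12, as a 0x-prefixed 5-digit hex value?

0x306BC

reg_0 = 0xBC23E
clock 1: out=0, reg = 0x5E11F
clock 2: out=1, reg = 0xAF08F
clock 3: out=1, reg = 0xD7847
clock 4: out=1, reg = 0x6BC23
clock 5: out=1, reg = 0x35E11
clock 6: out=1, reg = 0x1AF08
clock 7: out=0, reg = 0x0D784
clock 8: out=0, reg = 0x06BC2
clock 9: out=0, reg = 0x835E1
clock 10: out=1, reg = 0xC1AF0
clock 11: out=0, reg = 0x60D78
clock 12: out=0, reg = 0x306BC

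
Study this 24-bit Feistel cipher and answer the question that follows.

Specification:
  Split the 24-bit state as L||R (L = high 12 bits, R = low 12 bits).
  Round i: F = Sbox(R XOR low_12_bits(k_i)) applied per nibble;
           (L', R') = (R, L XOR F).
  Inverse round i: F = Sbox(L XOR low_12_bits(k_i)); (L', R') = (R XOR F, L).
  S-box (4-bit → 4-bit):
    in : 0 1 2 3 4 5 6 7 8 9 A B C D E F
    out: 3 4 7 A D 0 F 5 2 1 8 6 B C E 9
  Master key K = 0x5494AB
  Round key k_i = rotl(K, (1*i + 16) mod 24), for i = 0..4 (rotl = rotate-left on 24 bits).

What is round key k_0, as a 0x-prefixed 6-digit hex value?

0xAB5494

K = 0x5494AB
k_0 = rotl(K, (1*0+16) mod 24) = rotl(K, 16) = 0xAB5494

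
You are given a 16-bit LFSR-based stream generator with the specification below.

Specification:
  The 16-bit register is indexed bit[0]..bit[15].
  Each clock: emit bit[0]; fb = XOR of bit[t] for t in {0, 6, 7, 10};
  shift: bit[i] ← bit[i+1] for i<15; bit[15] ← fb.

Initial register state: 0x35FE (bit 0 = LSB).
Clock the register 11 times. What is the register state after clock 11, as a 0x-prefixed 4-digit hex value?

reg_0 = 0x35FE
clock 1: out=0, reg = 0x9AFF
clock 2: out=1, reg = 0xCD7F
clock 3: out=1, reg = 0xE6BF
clock 4: out=1, reg = 0xF35F
clock 5: out=1, reg = 0x79AF
clock 6: out=1, reg = 0x3CD7
clock 7: out=1, reg = 0x1E6B
clock 8: out=1, reg = 0x8F35
clock 9: out=1, reg = 0x479A
clock 10: out=0, reg = 0x23CD
clock 11: out=1, reg = 0x91E6

0x91E6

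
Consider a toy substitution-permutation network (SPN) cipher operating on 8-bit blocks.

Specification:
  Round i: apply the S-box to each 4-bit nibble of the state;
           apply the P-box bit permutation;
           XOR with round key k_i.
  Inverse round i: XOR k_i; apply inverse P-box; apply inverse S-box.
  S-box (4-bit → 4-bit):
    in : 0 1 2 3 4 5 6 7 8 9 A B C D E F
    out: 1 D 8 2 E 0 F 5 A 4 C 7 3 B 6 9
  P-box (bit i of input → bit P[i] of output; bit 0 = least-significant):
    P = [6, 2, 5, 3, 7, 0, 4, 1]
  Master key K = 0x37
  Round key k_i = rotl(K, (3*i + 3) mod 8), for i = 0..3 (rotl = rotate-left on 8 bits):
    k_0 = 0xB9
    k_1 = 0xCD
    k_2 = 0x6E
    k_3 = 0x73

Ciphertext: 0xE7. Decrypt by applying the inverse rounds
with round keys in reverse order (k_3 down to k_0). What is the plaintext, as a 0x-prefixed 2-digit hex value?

0xD3

s_0 = ciphertext = 0xE7
s_1 = InvRound(s_0, k_3) = 0x73
s_2 = InvRound(s_1, k_2) = 0xE8
s_3 = InvRound(s_2, k_1) = 0x3E
s_4 = InvRound(s_3, k_0) = 0xD3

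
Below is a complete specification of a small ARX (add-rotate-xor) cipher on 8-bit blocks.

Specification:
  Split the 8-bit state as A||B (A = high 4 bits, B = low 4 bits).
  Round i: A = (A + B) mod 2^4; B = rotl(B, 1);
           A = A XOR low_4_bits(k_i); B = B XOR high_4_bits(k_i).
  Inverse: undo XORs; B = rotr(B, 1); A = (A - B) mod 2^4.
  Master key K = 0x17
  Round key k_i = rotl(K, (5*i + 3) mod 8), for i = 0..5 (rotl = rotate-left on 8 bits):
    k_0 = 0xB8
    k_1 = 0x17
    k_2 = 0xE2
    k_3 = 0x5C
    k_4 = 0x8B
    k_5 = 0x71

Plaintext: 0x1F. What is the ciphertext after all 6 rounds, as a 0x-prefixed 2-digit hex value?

s_0 = plaintext = 0x1F
s_1 = Round(s_0, k_0) = 0x84
s_2 = Round(s_1, k_1) = 0xB9
s_3 = Round(s_2, k_2) = 0x6D
s_4 = Round(s_3, k_3) = 0xFE
s_5 = Round(s_4, k_4) = 0x65
s_6 = Round(s_5, k_5) = 0xAD

0xAD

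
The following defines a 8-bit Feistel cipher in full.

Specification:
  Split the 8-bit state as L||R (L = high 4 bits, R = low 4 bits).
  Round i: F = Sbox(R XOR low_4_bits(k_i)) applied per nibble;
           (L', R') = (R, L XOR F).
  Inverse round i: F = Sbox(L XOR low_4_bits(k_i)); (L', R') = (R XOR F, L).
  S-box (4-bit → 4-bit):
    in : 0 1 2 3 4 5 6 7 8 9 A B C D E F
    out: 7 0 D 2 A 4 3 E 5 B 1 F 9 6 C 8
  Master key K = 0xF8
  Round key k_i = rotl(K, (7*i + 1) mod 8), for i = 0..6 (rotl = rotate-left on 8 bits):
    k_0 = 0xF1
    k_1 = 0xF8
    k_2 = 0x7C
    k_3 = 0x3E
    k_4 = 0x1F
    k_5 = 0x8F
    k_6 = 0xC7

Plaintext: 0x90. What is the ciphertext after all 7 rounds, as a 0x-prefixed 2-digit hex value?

s_0 = plaintext = 0x90
s_1 = Round(s_0, k_0) = 0x09
s_2 = Round(s_1, k_1) = 0x90
s_3 = Round(s_2, k_2) = 0x00
s_4 = Round(s_3, k_3) = 0x0C
s_5 = Round(s_4, k_4) = 0xC2
s_6 = Round(s_5, k_5) = 0x2A
s_7 = Round(s_6, k_6) = 0xA4

0xA4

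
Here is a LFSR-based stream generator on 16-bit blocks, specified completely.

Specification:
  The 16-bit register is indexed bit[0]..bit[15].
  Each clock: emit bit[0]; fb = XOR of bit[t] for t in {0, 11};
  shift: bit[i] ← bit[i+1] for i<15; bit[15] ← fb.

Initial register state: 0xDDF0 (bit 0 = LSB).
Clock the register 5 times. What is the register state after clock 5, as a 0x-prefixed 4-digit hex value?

0x5EEF

reg_0 = 0xDDF0
clock 1: out=0, reg = 0xEEF8
clock 2: out=0, reg = 0xF77C
clock 3: out=0, reg = 0x7BBE
clock 4: out=0, reg = 0xBDDF
clock 5: out=1, reg = 0x5EEF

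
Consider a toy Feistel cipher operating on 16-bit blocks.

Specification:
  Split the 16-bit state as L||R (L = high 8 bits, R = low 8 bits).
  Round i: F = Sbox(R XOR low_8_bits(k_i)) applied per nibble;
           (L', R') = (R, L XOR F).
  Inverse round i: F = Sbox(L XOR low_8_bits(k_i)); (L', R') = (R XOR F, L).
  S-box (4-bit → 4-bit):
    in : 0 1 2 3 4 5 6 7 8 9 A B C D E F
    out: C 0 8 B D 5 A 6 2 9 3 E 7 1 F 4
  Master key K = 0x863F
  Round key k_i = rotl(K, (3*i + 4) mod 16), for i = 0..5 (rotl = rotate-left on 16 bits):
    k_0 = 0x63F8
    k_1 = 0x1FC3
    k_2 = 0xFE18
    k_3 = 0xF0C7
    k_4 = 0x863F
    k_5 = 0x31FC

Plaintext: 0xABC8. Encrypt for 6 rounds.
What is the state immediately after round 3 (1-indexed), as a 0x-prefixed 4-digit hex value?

s_0 = plaintext = 0xABC8
s_1 = Round(s_0, k_0) = 0xC817
s_2 = Round(s_1, k_1) = 0x17D5
s_3 = Round(s_2, k_2) = 0xD566
s_4 = Round(s_3, k_3) = 0x66E5
s_5 = Round(s_4, k_4) = 0xE575
s_6 = Round(s_5, k_5) = 0x75CC

0xD566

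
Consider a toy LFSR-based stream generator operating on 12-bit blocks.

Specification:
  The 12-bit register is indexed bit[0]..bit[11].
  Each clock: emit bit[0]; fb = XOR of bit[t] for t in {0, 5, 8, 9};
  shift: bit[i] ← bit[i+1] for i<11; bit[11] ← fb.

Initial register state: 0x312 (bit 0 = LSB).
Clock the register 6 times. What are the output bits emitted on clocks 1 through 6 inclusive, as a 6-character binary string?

reg_0 = 0x312
clock 1: out=0, reg = 0x189
clock 2: out=1, reg = 0x0C4
clock 3: out=0, reg = 0x062
clock 4: out=0, reg = 0x831
clock 5: out=1, reg = 0x418
clock 6: out=0, reg = 0x20C

010010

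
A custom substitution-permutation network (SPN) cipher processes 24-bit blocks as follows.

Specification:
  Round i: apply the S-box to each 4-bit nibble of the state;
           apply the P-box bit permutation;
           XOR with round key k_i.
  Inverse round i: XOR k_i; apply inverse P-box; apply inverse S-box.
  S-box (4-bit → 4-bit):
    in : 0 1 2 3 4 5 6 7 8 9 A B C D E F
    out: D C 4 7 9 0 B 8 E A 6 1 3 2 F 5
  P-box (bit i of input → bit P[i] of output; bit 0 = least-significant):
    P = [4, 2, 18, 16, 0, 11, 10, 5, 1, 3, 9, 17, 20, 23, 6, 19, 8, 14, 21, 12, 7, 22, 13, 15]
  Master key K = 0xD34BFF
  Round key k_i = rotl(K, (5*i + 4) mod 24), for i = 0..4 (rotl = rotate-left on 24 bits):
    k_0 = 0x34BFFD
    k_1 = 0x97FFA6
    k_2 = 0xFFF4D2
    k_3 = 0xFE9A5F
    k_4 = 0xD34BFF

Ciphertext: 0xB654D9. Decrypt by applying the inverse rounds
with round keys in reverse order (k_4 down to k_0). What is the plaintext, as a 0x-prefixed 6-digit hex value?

0xA0F7E9

s_0 = ciphertext = 0xB654D9
s_1 = InvRound(s_0, k_4) = 0xD05F88
s_2 = InvRound(s_1, k_3) = 0x4314F3
s_3 = InvRound(s_2, k_2) = 0x1A6542
s_4 = InvRound(s_3, k_1) = 0x478298
s_5 = InvRound(s_4, k_0) = 0xA0F7E9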